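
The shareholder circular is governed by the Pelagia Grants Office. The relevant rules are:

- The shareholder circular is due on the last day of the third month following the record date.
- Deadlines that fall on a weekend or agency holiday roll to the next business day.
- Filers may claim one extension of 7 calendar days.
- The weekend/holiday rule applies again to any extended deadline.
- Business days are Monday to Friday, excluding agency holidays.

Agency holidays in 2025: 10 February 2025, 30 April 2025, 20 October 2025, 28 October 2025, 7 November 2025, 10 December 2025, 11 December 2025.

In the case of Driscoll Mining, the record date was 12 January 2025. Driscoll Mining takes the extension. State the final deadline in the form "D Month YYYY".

3 months after 12 January 2025 is April 2025; that month ends on 30 April 2025.
30 April 2025 is a listed holiday; the next business day is 1 May 2025 (Thursday).
Add the 7 calendar-day extension to 1 May 2025: 8 May 2025.
8 May 2025 (Thursday) is already a business day.
Deadline: 8 May 2025.

8 May 2025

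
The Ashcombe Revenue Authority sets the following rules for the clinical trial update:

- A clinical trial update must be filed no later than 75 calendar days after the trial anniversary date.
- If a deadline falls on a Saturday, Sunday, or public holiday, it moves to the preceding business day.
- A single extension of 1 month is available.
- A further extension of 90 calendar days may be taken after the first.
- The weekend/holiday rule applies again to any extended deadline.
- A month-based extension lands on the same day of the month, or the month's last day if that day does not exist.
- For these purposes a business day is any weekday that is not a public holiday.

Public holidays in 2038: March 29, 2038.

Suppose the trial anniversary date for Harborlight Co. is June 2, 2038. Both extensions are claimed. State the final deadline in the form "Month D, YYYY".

December 15, 2038

75 calendar days after June 2, 2038 is August 16, 2038.
Since August 16, 2038 is a Monday and not a holiday, the date is unchanged.
Applying the 1 month extension: 1 month after August 16, 2038 is September 16, 2038.
Since September 16, 2038 is a Thursday and not a holiday, the date is unchanged.
The 90-calendar-day extension moves the deadline from September 16, 2038 to December 15, 2038.
December 15, 2038 is a Wednesday and not a listed holiday, so it stands.
The final due date is December 15, 2038.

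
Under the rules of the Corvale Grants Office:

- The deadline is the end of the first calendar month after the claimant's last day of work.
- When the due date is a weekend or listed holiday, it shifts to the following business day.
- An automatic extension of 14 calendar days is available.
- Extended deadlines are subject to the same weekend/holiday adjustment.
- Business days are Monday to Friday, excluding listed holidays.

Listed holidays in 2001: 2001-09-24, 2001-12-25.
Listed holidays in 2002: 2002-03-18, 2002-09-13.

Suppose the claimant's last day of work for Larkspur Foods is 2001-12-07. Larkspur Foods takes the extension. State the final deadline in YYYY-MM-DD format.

1 month after 2001-12-07 falls in January 2002; the last day of that month is 2002-01-31.
2002-01-31 (Thursday) is already a business day.
Add the 14 calendar-day extension to 2002-01-31: 2002-02-14.
2002-02-14 falls on a Thursday, which is a business day, so no adjustment is needed.
The final due date is 2002-02-14.

2002-02-14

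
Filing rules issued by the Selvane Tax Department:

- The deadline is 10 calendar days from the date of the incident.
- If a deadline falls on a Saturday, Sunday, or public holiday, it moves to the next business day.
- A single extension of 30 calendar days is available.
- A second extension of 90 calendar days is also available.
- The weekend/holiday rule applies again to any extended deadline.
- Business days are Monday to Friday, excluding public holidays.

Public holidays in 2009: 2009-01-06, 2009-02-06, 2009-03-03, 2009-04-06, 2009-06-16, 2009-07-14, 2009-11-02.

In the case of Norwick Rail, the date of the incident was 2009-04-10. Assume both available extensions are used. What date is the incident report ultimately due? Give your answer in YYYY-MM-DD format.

2009-08-18

From 2009-04-10, 10 calendar days later is 2009-04-20.
2009-04-20 (Monday) is already a business day.
The 30-calendar-day extension moves the deadline from 2009-04-20 to 2009-05-20.
2009-05-20 is a Wednesday and not a listed holiday, so it stands.
Applying the 90-calendar-day extension: 2009-05-20 + 90 days = 2009-08-18.
2009-08-18 is a Tuesday and not a listed holiday, so it stands.
Deadline: 2009-08-18.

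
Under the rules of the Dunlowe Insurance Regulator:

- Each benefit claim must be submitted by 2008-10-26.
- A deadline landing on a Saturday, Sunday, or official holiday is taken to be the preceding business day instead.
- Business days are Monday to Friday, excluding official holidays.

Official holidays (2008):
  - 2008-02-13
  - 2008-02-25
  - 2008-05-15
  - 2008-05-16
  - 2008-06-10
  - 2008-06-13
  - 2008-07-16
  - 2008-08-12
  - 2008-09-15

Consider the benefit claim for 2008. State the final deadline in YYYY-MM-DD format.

Start from the fixed due date, 2008-10-26.
2008-10-26 is a Sunday; the preceding business day is 2008-10-24 (Friday).
The final due date is 2008-10-24.

2008-10-24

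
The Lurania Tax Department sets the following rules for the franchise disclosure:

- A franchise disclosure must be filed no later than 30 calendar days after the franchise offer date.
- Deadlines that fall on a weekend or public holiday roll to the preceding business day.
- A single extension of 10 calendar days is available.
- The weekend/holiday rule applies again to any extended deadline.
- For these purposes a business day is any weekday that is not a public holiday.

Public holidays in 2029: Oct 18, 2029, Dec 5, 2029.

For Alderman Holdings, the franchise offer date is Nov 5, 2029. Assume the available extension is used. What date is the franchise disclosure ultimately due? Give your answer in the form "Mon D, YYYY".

From Nov 5, 2029, 30 calendar days later is Dec 5, 2029.
Dec 5, 2029 is a listed holiday; the preceding business day is Dec 4, 2029 (Tuesday).
Add the 10 calendar-day extension to Dec 4, 2029: Dec 14, 2029.
Dec 14, 2029 (Friday) is already a business day.
So the filing is due Dec 14, 2029.

Dec 14, 2029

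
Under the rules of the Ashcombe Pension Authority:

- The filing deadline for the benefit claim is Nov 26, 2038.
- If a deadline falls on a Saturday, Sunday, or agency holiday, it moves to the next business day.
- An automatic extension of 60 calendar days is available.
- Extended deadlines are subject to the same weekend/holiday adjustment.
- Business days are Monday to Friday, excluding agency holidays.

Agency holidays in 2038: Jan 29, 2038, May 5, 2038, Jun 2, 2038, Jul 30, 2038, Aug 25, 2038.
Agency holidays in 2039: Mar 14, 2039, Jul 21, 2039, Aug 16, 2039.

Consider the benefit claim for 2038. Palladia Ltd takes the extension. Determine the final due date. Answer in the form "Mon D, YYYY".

Jan 25, 2039

Start from the fixed due date, Nov 26, 2038.
Since Nov 26, 2038 is a Friday and not a holiday, the date is unchanged.
Add the 60 calendar-day extension to Nov 26, 2038: Jan 25, 2039.
Since Jan 25, 2039 is a Tuesday and not a holiday, the date is unchanged.
So the filing is due Jan 25, 2039.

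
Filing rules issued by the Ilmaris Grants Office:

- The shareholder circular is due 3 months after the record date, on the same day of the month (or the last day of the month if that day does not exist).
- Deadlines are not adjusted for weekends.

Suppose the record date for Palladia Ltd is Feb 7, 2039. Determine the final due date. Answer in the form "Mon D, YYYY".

3 months from Feb 7, 2039 is May 7, 2039.
May 7, 2039 falls on a Saturday. The rules make no weekend/holiday allowance, so it remains May 7, 2039.
Deadline: May 7, 2039.

May 7, 2039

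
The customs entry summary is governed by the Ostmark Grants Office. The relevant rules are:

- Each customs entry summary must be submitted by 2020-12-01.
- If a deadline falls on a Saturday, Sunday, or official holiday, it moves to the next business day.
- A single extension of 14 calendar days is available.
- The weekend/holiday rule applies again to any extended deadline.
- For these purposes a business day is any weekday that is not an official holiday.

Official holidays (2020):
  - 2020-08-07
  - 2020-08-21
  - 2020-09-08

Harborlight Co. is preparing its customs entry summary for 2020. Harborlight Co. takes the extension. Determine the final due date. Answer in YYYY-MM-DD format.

Start from the fixed due date, 2020-12-01.
2020-12-01 (Tuesday) is already a business day.
With the 14-day extension, 2020-12-01 becomes 2020-12-15.
2020-12-15 falls on a Tuesday, which is a business day, so no adjustment is needed.
So the filing is due 2020-12-15.

2020-12-15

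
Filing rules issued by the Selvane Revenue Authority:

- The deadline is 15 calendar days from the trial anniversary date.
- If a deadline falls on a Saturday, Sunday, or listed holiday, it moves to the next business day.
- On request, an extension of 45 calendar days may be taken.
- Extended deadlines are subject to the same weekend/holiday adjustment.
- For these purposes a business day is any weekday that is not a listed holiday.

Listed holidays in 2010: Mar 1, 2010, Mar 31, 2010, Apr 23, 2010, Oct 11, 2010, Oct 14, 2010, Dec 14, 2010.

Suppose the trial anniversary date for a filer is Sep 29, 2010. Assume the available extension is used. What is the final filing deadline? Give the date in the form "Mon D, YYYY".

Nov 29, 2010

Adding 15 calendar days to Sep 29, 2010 gives Oct 14, 2010.
Because Oct 14, 2010 is a listed holiday, the deadline becomes Oct 15, 2010 (Friday).
With the 45-day extension, Oct 15, 2010 becomes Nov 29, 2010.
Nov 29, 2010 falls on a Monday, which is a business day, so no adjustment is needed.
So the filing is due Nov 29, 2010.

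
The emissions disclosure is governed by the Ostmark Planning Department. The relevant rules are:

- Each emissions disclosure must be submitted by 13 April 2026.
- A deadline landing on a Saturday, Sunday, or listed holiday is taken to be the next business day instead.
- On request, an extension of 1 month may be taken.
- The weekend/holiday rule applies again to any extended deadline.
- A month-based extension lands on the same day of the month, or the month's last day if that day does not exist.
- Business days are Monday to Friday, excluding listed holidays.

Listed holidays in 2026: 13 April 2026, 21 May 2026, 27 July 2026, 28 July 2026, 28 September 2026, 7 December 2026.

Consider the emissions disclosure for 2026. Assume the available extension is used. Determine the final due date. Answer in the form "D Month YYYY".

14 May 2026

The stated deadline is 13 April 2026.
Because 13 April 2026 is a listed holiday, the deadline becomes 14 April 2026 (Tuesday).
Applying the 1 month extension: 1 month after 14 April 2026 is 14 May 2026.
14 May 2026 (Thursday) is already a business day.
Final deadline: 14 May 2026.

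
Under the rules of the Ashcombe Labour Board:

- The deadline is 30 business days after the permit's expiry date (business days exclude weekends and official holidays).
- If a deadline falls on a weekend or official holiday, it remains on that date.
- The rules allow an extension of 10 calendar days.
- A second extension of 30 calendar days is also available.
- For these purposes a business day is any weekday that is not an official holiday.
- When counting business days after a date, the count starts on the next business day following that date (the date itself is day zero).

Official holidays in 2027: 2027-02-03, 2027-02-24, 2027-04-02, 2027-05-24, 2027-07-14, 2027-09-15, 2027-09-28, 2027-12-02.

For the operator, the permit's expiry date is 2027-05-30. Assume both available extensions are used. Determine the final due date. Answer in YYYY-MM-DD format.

30 business days after 2027-05-30, excluding weekends and holidays, is 2027-07-09.
No adjustment is made for weekends or holidays, so 2027-07-09 stands.
The 10-calendar-day extension moves the deadline from 2027-07-09 to 2027-07-19.
2027-07-19 falls on a Monday. The rules make no weekend/holiday allowance, so it remains 2027-07-19.
With the 30-day extension, 2027-07-19 becomes 2027-08-18.
2027-08-18 falls on a Wednesday. The rules make no weekend/holiday allowance, so it remains 2027-08-18.
So the filing is due 2027-08-18.

2027-08-18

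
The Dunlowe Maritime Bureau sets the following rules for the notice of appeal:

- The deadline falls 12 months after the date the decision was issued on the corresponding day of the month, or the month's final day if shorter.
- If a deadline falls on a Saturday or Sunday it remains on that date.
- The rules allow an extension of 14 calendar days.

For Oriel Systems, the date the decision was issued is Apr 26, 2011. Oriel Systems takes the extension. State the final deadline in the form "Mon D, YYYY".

12 months from Apr 26, 2011 is Apr 26, 2012.
No adjustment is made for weekends or holidays, so Apr 26, 2012 stands.
Applying the 14-calendar-day extension: Apr 26, 2012 + 14 days = May 10, 2012.
May 10, 2012 is a Thursday; no weekend or holiday adjustment applies.
Deadline: May 10, 2012.

May 10, 2012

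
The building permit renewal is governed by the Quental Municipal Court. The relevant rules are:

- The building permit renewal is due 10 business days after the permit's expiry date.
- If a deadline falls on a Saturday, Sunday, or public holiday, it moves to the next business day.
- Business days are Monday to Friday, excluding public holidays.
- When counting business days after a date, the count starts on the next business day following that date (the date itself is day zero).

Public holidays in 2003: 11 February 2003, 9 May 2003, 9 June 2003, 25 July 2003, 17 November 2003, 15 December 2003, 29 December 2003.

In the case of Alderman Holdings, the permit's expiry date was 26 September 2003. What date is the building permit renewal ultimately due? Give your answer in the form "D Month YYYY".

10 October 2003

10 business days after 26 September 2003, excluding weekends and holidays, is 10 October 2003.
10 October 2003 is a Friday and not a listed holiday, so it stands.
So the filing is due 10 October 2003.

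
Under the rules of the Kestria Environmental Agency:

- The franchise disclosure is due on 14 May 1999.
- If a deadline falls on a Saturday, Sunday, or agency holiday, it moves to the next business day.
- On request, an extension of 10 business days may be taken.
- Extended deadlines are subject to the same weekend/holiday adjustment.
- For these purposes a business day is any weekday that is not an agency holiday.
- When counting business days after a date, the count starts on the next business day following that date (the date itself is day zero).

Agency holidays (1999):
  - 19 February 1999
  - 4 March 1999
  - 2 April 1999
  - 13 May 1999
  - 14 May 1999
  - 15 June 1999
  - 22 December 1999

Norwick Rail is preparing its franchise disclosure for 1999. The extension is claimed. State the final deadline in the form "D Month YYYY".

Start from the fixed due date, 14 May 1999.
14 May 1999 is a listed holiday; the next business day is 17 May 1999 (Monday).
The 10-business-day extension runs from 17 May 1999 to 31 May 1999.
31 May 1999 is a Monday and not a listed holiday, so it stands.
Final deadline: 31 May 1999.

31 May 1999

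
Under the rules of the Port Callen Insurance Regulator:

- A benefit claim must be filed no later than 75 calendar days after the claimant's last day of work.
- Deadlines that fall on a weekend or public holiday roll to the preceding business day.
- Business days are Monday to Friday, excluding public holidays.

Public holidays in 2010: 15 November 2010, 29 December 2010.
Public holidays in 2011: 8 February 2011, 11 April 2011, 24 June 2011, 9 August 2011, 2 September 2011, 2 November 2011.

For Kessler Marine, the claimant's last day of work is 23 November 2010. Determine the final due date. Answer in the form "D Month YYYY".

4 February 2011

Trigger date 23 November 2010 + 75 calendar days = 6 February 2011.
6 February 2011 is a Sunday; the preceding business day is 4 February 2011 (Friday).
Deadline: 4 February 2011.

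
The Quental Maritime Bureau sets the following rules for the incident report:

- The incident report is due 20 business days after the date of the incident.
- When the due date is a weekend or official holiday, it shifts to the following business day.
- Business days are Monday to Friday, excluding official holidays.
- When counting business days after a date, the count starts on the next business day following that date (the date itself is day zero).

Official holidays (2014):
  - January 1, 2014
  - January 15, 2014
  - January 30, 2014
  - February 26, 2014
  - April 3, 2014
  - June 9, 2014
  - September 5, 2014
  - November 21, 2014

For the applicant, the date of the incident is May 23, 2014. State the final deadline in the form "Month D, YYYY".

June 23, 2014

Starting the day after May 23, 2014 and counting 20 business days lands on June 23, 2014.
June 23, 2014 falls on a Monday, which is a business day, so no adjustment is needed.
The final due date is June 23, 2014.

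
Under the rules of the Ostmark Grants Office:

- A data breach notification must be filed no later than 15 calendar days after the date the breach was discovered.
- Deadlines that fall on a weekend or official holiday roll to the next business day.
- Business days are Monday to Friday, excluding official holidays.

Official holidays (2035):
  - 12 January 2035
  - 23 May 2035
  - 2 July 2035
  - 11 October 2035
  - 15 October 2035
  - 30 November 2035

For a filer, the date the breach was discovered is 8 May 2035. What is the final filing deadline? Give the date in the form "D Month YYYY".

15 calendar days after 8 May 2035 is 23 May 2035.
23 May 2035 is a listed holiday; the next business day is 24 May 2035 (Thursday).
The final due date is 24 May 2035.

24 May 2035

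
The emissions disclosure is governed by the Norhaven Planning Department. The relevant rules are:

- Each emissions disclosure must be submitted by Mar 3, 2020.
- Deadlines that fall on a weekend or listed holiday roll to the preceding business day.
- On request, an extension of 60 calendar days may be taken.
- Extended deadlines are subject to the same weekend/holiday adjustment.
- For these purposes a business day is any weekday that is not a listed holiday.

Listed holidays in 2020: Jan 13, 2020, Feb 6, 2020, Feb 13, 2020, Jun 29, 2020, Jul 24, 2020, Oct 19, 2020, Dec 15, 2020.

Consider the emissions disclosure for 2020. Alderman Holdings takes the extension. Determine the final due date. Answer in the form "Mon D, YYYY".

May 1, 2020

Start from the fixed due date, Mar 3, 2020.
Mar 3, 2020 is a Tuesday and not a listed holiday, so it stands.
With the 60-day extension, Mar 3, 2020 becomes May 2, 2020.
May 2, 2020 falls on a Saturday. Rolling to the preceding business day gives May 1, 2020, a Friday.
The final due date is May 1, 2020.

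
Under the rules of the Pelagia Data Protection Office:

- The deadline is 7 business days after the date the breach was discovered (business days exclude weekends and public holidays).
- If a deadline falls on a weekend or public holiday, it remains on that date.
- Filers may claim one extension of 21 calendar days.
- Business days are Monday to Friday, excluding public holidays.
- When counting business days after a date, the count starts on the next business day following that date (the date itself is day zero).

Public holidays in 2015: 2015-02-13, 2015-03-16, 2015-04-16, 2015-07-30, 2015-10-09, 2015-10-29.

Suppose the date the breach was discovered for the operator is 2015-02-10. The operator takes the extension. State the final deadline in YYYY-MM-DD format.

Starting the day after 2015-02-10 and counting 7 business days lands on 2015-02-20.
2015-02-20 falls on a Friday. The rules make no weekend/holiday allowance, so it remains 2015-02-20.
The 21-calendar-day extension moves the deadline from 2015-02-20 to 2015-03-13.
2015-03-13 is a Friday; no weekend or holiday adjustment applies.
So the filing is due 2015-03-13.

2015-03-13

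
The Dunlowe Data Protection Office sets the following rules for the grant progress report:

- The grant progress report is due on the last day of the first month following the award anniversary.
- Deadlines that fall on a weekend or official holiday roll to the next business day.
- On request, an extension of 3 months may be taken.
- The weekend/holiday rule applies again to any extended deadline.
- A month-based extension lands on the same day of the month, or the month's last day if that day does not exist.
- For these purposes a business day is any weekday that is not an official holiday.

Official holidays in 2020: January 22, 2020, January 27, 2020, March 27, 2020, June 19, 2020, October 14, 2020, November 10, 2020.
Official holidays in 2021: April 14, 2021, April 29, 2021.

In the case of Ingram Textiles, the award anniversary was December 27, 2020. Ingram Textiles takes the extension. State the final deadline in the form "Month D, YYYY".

May 3, 2021

The first month after December 27, 2020 is January 2021, whose last day is January 31, 2021.
Because January 31, 2021 is a Sunday, the deadline becomes February 1, 2021 (Monday).
Add 3 months to February 1, 2021: May 1, 2021.
May 1, 2021 is a Saturday; the next business day is May 3, 2021 (Monday).
Final deadline: May 3, 2021.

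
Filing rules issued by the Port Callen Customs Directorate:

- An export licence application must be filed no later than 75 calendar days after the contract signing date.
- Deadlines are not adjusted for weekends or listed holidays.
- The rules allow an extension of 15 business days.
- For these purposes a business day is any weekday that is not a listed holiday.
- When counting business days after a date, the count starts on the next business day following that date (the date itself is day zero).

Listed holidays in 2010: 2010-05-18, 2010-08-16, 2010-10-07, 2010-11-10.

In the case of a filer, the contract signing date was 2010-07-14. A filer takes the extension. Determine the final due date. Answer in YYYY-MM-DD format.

Adding 75 calendar days to 2010-07-14 gives 2010-09-27.
2010-09-27 falls on a Monday. The rules make no weekend/holiday allowance, so it remains 2010-09-27.
The 15-business-day extension runs from 2010-09-27 to 2010-10-19.
2010-10-19 is a Tuesday; no weekend or holiday adjustment applies.
Deadline: 2010-10-19.

2010-10-19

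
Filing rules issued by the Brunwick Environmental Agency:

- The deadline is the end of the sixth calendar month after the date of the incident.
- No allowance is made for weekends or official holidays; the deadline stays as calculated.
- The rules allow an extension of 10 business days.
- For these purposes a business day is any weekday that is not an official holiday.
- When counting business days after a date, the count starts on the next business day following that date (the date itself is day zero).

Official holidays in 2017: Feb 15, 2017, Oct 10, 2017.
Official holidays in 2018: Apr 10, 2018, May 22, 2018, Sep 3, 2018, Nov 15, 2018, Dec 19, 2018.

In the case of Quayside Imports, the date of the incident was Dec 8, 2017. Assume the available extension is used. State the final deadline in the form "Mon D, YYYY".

6 months after Dec 8, 2017 is June 2018; that month ends on Jun 30, 2018.
No adjustment is made for weekends or holidays, so Jun 30, 2018 stands.
Counting 10 further business days from Jun 30, 2018 reaches Jul 13, 2018.
No adjustment is made for weekends or holidays, so Jul 13, 2018 stands.
So the filing is due Jul 13, 2018.

Jul 13, 2018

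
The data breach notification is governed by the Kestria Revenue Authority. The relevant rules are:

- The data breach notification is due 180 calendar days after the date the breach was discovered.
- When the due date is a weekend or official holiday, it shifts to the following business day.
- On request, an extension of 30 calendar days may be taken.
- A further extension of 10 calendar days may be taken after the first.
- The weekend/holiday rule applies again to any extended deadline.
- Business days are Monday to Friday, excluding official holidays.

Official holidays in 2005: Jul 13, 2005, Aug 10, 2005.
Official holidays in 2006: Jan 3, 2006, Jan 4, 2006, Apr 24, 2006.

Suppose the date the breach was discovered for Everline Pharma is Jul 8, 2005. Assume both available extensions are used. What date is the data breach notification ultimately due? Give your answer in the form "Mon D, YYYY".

180 calendar days after Jul 8, 2005 is Jan 4, 2006.
Jan 4, 2006 is a listed holiday, so it moves to the next business day, Jan 5, 2006 (Thursday).
The 30-calendar-day extension moves the deadline from Jan 5, 2006 to Feb 4, 2006.
Feb 4, 2006 falls on a Saturday. Rolling to the next business day gives Feb 6, 2006, a Monday.
Add the 10 calendar-day extension to Feb 6, 2006: Feb 16, 2006.
Feb 16, 2006 is a Thursday and not a listed holiday, so it stands.
Final deadline: Feb 16, 2006.

Feb 16, 2006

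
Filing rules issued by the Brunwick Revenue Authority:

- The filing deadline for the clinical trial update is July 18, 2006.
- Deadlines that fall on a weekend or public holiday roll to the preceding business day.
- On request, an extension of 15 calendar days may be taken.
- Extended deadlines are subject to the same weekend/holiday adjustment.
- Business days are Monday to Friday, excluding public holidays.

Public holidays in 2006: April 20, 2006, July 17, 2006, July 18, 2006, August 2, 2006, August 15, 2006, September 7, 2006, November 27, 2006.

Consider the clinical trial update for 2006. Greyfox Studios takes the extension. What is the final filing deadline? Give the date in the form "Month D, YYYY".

The stated deadline is July 18, 2006.
July 18, 2006 is a listed holiday, so it moves to the preceding business day, July 14, 2006 (Friday).
The 15-calendar-day extension moves the deadline from July 14, 2006 to July 29, 2006.
Because July 29, 2006 is a Saturday, the deadline becomes July 28, 2006 (Friday).
The final due date is July 28, 2006.

July 28, 2006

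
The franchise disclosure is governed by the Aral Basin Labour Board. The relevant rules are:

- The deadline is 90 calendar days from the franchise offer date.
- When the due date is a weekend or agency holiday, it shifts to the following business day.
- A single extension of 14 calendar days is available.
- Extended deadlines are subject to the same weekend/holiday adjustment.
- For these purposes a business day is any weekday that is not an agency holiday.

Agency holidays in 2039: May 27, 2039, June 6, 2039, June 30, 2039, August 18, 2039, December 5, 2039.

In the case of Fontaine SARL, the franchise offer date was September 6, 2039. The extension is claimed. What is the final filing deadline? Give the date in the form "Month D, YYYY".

Adding 90 calendar days to September 6, 2039 gives December 5, 2039.
December 5, 2039 falls on a listed holiday. Rolling to the next business day gives December 6, 2039, a Tuesday.
The 14-calendar-day extension moves the deadline from December 6, 2039 to December 20, 2039.
December 20, 2039 (Tuesday) is already a business day.
So the filing is due December 20, 2039.

December 20, 2039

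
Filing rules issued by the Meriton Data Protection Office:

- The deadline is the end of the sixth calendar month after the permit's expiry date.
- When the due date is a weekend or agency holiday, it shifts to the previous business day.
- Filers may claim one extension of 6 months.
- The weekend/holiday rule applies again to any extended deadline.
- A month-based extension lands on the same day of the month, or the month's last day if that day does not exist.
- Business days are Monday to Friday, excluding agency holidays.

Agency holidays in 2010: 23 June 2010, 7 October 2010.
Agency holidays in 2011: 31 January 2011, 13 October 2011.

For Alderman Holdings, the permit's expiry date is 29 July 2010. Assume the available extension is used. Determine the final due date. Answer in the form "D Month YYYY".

The sixth month after 29 July 2010 is January 2011, whose last day is 31 January 2011.
31 January 2011 falls on a listed holiday. Rolling to the preceding business day gives 28 January 2011, a Friday.
Applying the 6 months extension: 6 months after 28 January 2011 is 28 July 2011.
28 July 2011 is a Thursday and not a listed holiday, so it stands.
Final deadline: 28 July 2011.

28 July 2011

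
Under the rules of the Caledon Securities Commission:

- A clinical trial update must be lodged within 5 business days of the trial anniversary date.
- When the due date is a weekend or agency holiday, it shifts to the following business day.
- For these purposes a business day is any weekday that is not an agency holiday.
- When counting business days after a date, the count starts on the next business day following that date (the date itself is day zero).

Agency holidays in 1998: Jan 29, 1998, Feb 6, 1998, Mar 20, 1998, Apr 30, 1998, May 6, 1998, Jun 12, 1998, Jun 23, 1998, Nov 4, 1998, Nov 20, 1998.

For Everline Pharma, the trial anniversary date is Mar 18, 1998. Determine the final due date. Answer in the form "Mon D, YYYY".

Counting 5 business days after Mar 18, 1998 (skipping weekends and listed holidays) reaches Mar 26, 1998.
Since Mar 26, 1998 is a Thursday and not a holiday, the date is unchanged.
Final deadline: Mar 26, 1998.

Mar 26, 1998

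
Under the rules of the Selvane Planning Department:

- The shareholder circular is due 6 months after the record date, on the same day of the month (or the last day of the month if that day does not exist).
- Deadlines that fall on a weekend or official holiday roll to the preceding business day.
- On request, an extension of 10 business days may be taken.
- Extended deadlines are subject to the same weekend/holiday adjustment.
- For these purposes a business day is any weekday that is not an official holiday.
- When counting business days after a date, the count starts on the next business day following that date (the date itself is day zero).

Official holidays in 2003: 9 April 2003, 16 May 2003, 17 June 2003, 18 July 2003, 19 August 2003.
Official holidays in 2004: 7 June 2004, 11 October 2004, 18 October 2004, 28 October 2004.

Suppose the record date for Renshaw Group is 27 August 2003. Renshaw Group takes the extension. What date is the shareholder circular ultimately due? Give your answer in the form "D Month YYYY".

12 March 2004

Moving 6 months forward from 27 August 2003 on the corresponding day gives 27 February 2004.
27 February 2004 (Friday) is already a business day.
The 10-business-day extension runs from 27 February 2004 to 12 March 2004.
12 March 2004 (Friday) is already a business day.
Deadline: 12 March 2004.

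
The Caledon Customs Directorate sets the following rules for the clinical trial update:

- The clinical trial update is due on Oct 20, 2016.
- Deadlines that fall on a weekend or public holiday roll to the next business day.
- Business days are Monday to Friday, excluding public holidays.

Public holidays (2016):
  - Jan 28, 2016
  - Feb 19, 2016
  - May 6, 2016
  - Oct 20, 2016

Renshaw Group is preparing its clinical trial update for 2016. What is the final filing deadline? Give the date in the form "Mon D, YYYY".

Start from the fixed due date, Oct 20, 2016.
Oct 20, 2016 falls on a listed holiday. Rolling to the next business day gives Oct 21, 2016, a Friday.
Deadline: Oct 21, 2016.

Oct 21, 2016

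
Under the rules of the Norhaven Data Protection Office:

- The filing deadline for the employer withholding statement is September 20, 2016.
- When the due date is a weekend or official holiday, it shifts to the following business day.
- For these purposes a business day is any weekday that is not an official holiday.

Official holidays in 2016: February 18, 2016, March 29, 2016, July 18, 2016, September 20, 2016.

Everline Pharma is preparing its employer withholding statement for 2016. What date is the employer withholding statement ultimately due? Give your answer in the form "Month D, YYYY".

September 21, 2016

The stated deadline is September 20, 2016.
September 20, 2016 is a listed holiday; the next business day is September 21, 2016 (Wednesday).
The final due date is September 21, 2016.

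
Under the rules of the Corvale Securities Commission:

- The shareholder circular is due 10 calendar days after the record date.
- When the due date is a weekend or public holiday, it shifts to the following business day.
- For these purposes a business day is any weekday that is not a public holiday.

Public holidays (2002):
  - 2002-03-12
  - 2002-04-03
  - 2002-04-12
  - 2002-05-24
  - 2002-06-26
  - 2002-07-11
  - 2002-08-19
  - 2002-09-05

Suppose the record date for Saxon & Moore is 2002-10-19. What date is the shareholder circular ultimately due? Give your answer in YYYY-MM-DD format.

2002-10-29

From 2002-10-19, 10 calendar days later is 2002-10-29.
2002-10-29 (Tuesday) is already a business day.
So the filing is due 2002-10-29.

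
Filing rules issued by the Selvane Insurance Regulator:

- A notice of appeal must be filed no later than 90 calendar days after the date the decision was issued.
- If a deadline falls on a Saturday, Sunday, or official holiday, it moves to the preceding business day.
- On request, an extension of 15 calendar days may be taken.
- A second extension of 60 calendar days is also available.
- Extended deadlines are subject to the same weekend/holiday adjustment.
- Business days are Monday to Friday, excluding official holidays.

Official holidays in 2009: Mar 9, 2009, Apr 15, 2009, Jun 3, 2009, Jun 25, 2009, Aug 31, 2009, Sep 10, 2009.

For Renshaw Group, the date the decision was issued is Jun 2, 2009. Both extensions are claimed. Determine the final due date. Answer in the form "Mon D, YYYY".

Trigger date Jun 2, 2009 + 90 calendar days = Aug 31, 2009.
Because Aug 31, 2009 is a listed holiday, the deadline becomes Aug 28, 2009 (Friday).
Applying the 15-calendar-day extension: Aug 28, 2009 + 15 days = Sep 12, 2009.
Because Sep 12, 2009 is a Saturday, the deadline becomes Sep 11, 2009 (Friday).
Applying the 60-calendar-day extension: Sep 11, 2009 + 60 days = Nov 10, 2009.
Nov 10, 2009 falls on a Tuesday, which is a business day, so no adjustment is needed.
Deadline: Nov 10, 2009.

Nov 10, 2009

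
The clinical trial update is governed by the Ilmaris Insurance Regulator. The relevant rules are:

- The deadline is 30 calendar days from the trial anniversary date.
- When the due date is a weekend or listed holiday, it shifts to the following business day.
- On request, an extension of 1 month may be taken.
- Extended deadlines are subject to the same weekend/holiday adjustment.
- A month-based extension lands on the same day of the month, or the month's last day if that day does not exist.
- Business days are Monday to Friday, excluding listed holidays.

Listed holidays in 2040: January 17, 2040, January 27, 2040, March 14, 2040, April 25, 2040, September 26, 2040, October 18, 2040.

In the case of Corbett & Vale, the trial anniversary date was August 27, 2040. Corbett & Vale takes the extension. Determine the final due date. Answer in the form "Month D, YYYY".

30 calendar days after August 27, 2040 is September 26, 2040.
September 26, 2040 is a listed holiday, so it moves to the next business day, September 27, 2040 (Thursday).
Applying the 1 month extension: 1 month after September 27, 2040 is October 27, 2040.
October 27, 2040 falls on a Saturday. Rolling to the next business day gives October 29, 2040, a Monday.
The final due date is October 29, 2040.

October 29, 2040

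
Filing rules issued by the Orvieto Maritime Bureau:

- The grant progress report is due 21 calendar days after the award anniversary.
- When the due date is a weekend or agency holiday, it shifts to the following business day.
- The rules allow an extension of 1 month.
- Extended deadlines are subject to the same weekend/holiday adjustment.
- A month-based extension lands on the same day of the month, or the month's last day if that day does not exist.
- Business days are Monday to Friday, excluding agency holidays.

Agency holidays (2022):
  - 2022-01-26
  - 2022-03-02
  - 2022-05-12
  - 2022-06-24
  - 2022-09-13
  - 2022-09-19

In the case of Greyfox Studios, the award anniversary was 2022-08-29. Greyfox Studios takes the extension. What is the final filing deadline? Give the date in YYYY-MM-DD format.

2022-10-20

From 2022-08-29, 21 calendar days later is 2022-09-19.
2022-09-19 is a listed holiday, so it moves to the next business day, 2022-09-20 (Tuesday).
Applying the 1 month extension: 1 month after 2022-09-20 is 2022-10-20.
Since 2022-10-20 is a Thursday and not a holiday, the date is unchanged.
The final due date is 2022-10-20.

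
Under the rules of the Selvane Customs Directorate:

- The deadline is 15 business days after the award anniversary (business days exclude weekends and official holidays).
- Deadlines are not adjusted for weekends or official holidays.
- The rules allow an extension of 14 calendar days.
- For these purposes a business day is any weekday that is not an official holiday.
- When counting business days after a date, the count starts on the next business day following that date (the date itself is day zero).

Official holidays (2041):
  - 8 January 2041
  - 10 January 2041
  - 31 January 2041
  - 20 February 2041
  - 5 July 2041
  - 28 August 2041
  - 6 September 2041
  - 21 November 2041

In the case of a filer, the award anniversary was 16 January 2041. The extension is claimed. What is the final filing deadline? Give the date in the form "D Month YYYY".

Counting 15 business days after 16 January 2041 (skipping weekends and listed holidays) reaches 7 February 2041.
No adjustment is made for weekends or holidays, so 7 February 2041 stands.
Applying the 14-calendar-day extension: 7 February 2041 + 14 days = 21 February 2041.
21 February 2041 is a Thursday; no weekend or holiday adjustment applies.
Final deadline: 21 February 2041.

21 February 2041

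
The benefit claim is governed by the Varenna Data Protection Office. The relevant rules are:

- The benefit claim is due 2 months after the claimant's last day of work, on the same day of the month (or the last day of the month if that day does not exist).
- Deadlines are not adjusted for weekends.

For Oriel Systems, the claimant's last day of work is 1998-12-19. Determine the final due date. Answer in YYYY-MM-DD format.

1999-02-19

2 months from 1998-12-19 is 1999-02-19.
1999-02-19 falls on a Friday. The rules make no weekend/holiday allowance, so it remains 1999-02-19.
Final deadline: 1999-02-19.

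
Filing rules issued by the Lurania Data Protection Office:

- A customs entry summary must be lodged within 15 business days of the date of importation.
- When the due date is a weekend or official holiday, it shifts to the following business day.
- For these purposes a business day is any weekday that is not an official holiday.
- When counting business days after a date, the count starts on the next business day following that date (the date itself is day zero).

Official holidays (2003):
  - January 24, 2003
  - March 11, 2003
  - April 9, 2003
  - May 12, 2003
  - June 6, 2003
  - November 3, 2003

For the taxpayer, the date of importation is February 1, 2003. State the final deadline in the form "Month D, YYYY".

February 21, 2003

Counting 15 business days after February 1, 2003 (skipping weekends and listed holidays) reaches February 21, 2003.
February 21, 2003 falls on a Friday, which is a business day, so no adjustment is needed.
So the filing is due February 21, 2003.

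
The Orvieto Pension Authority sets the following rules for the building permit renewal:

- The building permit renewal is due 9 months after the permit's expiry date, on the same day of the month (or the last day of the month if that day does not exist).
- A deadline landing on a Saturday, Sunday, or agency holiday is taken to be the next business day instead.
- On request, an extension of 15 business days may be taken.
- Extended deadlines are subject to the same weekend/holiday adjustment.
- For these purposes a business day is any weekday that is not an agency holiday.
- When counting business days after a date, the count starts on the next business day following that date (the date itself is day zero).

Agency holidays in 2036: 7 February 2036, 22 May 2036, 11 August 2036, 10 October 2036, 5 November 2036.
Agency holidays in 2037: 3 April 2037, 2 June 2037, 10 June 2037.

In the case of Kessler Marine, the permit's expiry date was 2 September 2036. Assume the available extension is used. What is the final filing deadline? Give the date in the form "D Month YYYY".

9 months from 2 September 2036 is 2 June 2037.
2 June 2037 is a listed holiday, so it moves to the next business day, 3 June 2037 (Wednesday).
The 15-business-day extension runs from 3 June 2037 to 25 June 2037.
25 June 2037 falls on a Thursday, which is a business day, so no adjustment is needed.
So the filing is due 25 June 2037.

25 June 2037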